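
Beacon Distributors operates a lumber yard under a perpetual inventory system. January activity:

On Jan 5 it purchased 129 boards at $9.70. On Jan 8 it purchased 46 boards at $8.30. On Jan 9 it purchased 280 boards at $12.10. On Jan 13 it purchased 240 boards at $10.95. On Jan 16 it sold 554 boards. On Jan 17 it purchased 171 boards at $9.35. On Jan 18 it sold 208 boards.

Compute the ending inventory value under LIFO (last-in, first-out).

Ending inventory = $1,008.80

Jan 16, 554 sold [LIFO — newest first]: 240 @ $10.95 + 280 @ $12.10 + 34 @ $8.30 = $6,298.20
Jan 18, 208 sold [LIFO — newest first]: 171 @ $9.35 + 12 @ $8.30 + 25 @ $9.70 = $1,940.95
Total COGS = $6,298.20 + $1,940.95 = $8,239.15
Ending inventory: 104 @ $9.70 = $1,008.80
Check: goods available $9,247.95 = COGS $8,239.15 + ending $1,008.80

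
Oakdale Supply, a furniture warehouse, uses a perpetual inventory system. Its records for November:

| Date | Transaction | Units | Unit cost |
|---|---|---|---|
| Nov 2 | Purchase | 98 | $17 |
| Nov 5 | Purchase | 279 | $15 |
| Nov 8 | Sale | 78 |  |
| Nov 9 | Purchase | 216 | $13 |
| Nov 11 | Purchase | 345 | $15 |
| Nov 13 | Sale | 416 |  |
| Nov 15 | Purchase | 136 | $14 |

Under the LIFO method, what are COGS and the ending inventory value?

Nov 8, 78 sold [LIFO — newest first]: 78 @ $15 = $1,170
Nov 13, 416 sold [LIFO — newest first]: 345 @ $15 + 71 @ $13 = $6,098
Total COGS = $1,170 + $6,098 = $7,268
Ending inventory: 98 @ $17 + 201 @ $15 + 145 @ $13 + 136 @ $14 = $8,470

COGS = $7,268; ending inventory = $8,470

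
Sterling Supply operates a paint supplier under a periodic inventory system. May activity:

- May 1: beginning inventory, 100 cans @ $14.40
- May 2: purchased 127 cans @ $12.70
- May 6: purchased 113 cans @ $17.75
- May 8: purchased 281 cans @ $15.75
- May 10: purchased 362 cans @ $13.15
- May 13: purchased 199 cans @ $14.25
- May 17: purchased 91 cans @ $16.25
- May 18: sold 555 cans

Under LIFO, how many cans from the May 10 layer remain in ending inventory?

97

May 18, 555 sold [LIFO — newest first]: 91 @ $16.25 + 199 @ $14.25 + 265 @ $13.15 = $7,799.25
Ending inventory: 100 @ $14.40 + 127 @ $12.70 + 113 @ $17.75 + 281 @ $15.75 + 97 @ $13.15 = $10,759.95
Check: goods available $18,559.20 = COGS $7,799.25 + ending $10,759.95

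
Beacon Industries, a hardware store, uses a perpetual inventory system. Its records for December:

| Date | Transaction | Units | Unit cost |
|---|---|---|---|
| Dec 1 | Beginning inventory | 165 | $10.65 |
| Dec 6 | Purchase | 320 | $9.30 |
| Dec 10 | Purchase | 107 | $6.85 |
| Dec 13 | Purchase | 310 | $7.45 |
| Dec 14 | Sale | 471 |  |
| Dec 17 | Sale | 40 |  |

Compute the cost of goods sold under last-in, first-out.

Dec 14, 471 sold [LIFO — newest first]: 310 @ $7.45 + 107 @ $6.85 + 54 @ $9.30 = $3,544.65
Dec 17, 40 sold [LIFO — newest first]: 40 @ $9.30 = $372.00
Total COGS = $3,544.65 + $372.00 = $3,916.65
Ending inventory: 165 @ $10.65 + 226 @ $9.30 = $3,859.05

COGS = $3,916.65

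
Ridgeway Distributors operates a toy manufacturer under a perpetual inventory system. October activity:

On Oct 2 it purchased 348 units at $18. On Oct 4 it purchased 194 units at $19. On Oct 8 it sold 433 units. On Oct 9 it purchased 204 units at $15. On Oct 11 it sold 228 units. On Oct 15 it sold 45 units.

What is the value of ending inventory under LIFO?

Ending inventory = $720

Oct 8, 433 sold [LIFO — newest first]: 194 @ $19 + 239 @ $18 = $7,988
Oct 11, 228 sold [LIFO — newest first]: 204 @ $15 + 24 @ $18 = $3,492
Oct 15, 45 sold [LIFO — newest first]: 45 @ $18 = $810
Total COGS = $7,988 + $3,492 + $810 = $12,290
Ending inventory: 40 @ $18 = $720
Check: goods available $13,010 = COGS $12,290 + ending $720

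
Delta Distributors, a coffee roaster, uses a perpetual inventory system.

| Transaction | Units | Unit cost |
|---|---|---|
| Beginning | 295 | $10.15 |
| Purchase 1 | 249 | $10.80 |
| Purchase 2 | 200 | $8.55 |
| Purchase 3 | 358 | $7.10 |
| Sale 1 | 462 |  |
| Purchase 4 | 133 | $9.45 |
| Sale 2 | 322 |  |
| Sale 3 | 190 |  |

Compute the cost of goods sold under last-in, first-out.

COGS = $8,542.95

Sale 1 (462) [LIFO — newest first]: 358 @ $7.10 + 104 @ $8.55 = $3,431.00
Sale 2 (322) [LIFO — newest first]: 133 @ $9.45 + 96 @ $8.55 + 93 @ $10.80 = $3,082.05
Sale 3 (190) [LIFO — newest first]: 156 @ $10.80 + 34 @ $10.15 = $2,029.90
Total COGS = $3,431.00 + $3,082.05 + $2,029.90 = $8,542.95
Ending inventory: 261 @ $10.15 = $2,649.15
Check: goods available $11,192.10 = COGS $8,542.95 + ending $2,649.15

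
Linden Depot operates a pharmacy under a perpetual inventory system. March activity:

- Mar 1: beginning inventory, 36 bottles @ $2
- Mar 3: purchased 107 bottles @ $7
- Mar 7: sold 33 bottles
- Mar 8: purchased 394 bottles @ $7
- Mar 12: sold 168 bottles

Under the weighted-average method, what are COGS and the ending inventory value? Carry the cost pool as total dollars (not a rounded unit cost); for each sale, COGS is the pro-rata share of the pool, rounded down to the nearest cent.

After Mar 1: 36 on hand, pool $72.00 (≈ $2.0000 each)
After Mar 3: 143 on hand, pool $821.00 (≈ $5.7413 each)
Mar 7, sell 33: 33/143 × $821.00 → $189.46
After Mar 8: 504 on hand, pool $3,389.54 (≈ $6.7253 each)
Mar 12, sell 168: 168/504 × $3,389.54 → $1,129.84
Total COGS = $189.46 + $1,129.84 = $1,319.30
Ending inventory (cost pool remaining) = $2,259.70
Check: goods available $3,579.00 = COGS $1,319.30 + ending $2,259.70

COGS = $1,319.30; ending inventory = $2,259.70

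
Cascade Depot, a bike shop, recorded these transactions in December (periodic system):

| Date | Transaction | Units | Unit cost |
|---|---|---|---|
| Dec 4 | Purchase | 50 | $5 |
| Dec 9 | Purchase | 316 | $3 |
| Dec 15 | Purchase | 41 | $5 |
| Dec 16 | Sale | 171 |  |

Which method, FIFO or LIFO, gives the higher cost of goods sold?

FIFO

FIFO COGS: 50 @ $5 + 121 @ $3 = $613
LIFO COGS: 41 @ $5 + 130 @ $3 = $595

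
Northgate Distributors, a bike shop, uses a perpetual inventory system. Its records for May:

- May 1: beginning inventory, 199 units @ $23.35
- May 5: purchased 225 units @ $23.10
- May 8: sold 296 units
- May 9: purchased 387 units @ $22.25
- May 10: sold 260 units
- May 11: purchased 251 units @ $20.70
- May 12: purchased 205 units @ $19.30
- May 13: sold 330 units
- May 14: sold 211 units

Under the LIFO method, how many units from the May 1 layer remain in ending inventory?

May 8, 296 sold [LIFO — newest first]: 225 @ $23.10 + 71 @ $23.35 = $6,855.35
May 10, 260 sold [LIFO — newest first]: 260 @ $22.25 = $5,785.00
May 13, 330 sold [LIFO — newest first]: 205 @ $19.30 + 125 @ $20.70 = $6,544.00
May 14, 211 sold [LIFO — newest first]: 126 @ $20.70 + 85 @ $22.25 = $4,499.45
Total COGS = $6,855.35 + $5,785.00 + $6,544.00 + $4,499.45 = $23,683.80
Ending inventory: 128 @ $23.35 + 42 @ $22.25 = $3,923.30

128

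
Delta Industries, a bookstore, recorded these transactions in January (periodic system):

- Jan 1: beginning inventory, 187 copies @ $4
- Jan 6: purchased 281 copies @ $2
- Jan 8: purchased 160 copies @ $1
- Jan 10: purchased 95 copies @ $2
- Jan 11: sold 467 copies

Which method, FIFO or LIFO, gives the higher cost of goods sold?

FIFO

FIFO COGS: 187 @ $4 + 280 @ $2 = $1,308
LIFO COGS: 95 @ $2 + 160 @ $1 + 212 @ $2 = $774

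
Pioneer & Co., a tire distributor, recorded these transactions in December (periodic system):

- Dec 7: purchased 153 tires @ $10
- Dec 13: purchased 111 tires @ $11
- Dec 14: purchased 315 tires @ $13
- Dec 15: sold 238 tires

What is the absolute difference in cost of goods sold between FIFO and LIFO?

FIFO COGS: 153 @ $10 + 85 @ $11 = $2,465
LIFO COGS: 238 @ $13 = $3,094
Difference = |$2,465 − $3,094| = $629

$629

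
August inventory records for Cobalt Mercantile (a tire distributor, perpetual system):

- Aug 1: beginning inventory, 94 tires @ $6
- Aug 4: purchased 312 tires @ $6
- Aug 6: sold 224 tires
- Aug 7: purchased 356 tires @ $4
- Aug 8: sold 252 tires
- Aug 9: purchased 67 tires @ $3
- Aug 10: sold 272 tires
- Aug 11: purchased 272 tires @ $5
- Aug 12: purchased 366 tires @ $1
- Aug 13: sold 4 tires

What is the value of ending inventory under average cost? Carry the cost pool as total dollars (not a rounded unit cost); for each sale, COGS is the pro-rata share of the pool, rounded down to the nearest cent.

Ending inventory = $2,067.47

After Aug 1: 94 on hand, pool $564.00 (≈ $6.0000 each)
After Aug 4: 406 on hand, pool $2,436.00 (≈ $6.0000 each)
Aug 6, sell 224: 224/406 × $2,436.00 → $1,344.00
After Aug 7: 538 on hand, pool $2,516.00 (≈ $4.6766 each)
Aug 8, sell 252: 252/538 × $2,516.00 → $1,178.49
After Aug 9: 353 on hand, pool $1,538.51 (≈ $4.3584 each)
Aug 10, sell 272: 272/353 × $1,538.51 → $1,185.48
After Aug 11: 353 on hand, pool $1,713.03 (≈ $4.8528 each)
After Aug 12: 719 on hand, pool $2,079.03 (≈ $2.8916 each)
Aug 13, sell 4: 4/719 × $2,079.03 → $11.56
Total COGS = $1,344.00 + $1,178.49 + $1,185.48 + $11.56 = $3,719.53
Ending inventory (cost pool remaining) = $2,067.47
Check: goods available $5,787.00 = COGS $3,719.53 + ending $2,067.47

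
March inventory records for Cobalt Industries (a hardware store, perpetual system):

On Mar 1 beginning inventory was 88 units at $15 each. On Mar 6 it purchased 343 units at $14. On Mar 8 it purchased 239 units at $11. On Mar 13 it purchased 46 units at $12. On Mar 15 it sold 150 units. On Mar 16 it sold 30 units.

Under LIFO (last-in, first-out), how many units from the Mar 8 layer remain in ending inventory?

Mar 15, 150 sold [LIFO — newest first]: 46 @ $12 + 104 @ $11 = $1,696
Mar 16, 30 sold [LIFO — newest first]: 30 @ $11 = $330
Total COGS = $1,696 + $330 = $2,026
Ending inventory: 88 @ $15 + 343 @ $14 + 105 @ $11 = $7,277

105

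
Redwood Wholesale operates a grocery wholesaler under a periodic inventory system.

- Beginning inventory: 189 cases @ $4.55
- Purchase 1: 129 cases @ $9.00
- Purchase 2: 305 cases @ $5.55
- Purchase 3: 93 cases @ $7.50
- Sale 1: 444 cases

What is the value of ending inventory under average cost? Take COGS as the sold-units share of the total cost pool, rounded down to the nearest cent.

Sale 1, sell 444: 444/716 × $4,411.20 → $2,735.43
Ending inventory (cost pool remaining) = $1,675.77

Ending inventory = $1,675.77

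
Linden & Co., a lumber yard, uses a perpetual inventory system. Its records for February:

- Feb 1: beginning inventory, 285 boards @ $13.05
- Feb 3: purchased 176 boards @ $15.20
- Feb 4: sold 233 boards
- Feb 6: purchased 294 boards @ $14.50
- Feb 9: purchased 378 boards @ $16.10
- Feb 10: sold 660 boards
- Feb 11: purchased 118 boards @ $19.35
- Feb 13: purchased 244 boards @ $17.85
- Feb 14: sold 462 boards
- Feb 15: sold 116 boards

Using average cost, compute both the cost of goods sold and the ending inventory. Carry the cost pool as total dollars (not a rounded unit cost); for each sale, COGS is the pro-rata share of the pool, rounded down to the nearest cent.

COGS = $22,973.64; ending inventory = $408.31

After Feb 1: 285 on hand, pool $3,719.25 (≈ $13.0500 each)
After Feb 3: 461 on hand, pool $6,394.45 (≈ $13.8708 each)
Feb 4, sell 233: 233/461 × $6,394.45 → $3,231.90
After Feb 6: 522 on hand, pool $7,425.55 (≈ $14.2252 each)
After Feb 9: 900 on hand, pool $13,511.35 (≈ $15.0126 each)
Feb 10, sell 660: 660/900 × $13,511.35 → $9,908.32
After Feb 11: 358 on hand, pool $5,886.33 (≈ $16.4423 each)
After Feb 13: 602 on hand, pool $10,241.73 (≈ $17.0128 each)
Feb 14, sell 462: 462/602 × $10,241.73 → $7,859.93
Feb 15, sell 116: 116/140 × $2,381.80 → $1,973.49
Total COGS = $3,231.90 + $9,908.32 + $7,859.93 + $1,973.49 = $22,973.64
Ending inventory (cost pool remaining) = $408.31
Check: goods available $23,381.95 = COGS $22,973.64 + ending $408.31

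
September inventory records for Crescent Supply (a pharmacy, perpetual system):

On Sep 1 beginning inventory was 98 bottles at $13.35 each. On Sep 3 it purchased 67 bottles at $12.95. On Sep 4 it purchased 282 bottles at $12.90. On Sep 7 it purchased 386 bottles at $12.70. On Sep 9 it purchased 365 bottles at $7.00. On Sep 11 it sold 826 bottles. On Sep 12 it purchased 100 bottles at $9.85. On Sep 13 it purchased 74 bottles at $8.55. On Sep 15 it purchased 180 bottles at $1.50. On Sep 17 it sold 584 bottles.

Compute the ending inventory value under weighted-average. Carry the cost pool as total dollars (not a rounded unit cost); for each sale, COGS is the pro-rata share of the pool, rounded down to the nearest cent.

After Sep 1: 98 on hand, pool $1,308.30 (≈ $13.3500 each)
After Sep 3: 165 on hand, pool $2,175.95 (≈ $13.1876 each)
After Sep 4: 447 on hand, pool $5,813.75 (≈ $13.0062 each)
After Sep 7: 833 on hand, pool $10,715.95 (≈ $12.8643 each)
After Sep 9: 1198 on hand, pool $13,270.95 (≈ $11.0776 each)
Sep 11, sell 826: 826/1198 × $13,270.95 → $9,150.08
After Sep 12: 472 on hand, pool $5,105.87 (≈ $10.8175 each)
After Sep 13: 546 on hand, pool $5,738.57 (≈ $10.5102 each)
After Sep 15: 726 on hand, pool $6,008.57 (≈ $8.2763 each)
Sep 17, sell 584: 584/726 × $6,008.57 → $4,833.34
Total COGS = $9,150.08 + $4,833.34 = $13,983.42
Ending inventory (cost pool remaining) = $1,175.23

Ending inventory = $1,175.23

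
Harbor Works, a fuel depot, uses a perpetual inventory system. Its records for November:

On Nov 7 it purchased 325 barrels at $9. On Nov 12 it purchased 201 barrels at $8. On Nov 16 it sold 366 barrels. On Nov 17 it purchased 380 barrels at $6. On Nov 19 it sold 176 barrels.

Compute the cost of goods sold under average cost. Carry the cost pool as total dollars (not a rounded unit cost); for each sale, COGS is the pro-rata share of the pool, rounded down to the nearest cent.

After Nov 7: 325 on hand, pool $2,925.00 (≈ $9.0000 each)
After Nov 12: 526 on hand, pool $4,533.00 (≈ $8.6179 each)
Nov 16, sell 366: 366/526 × $4,533.00 → $3,154.14
After Nov 17: 540 on hand, pool $3,658.86 (≈ $6.7757 each)
Nov 19, sell 176: 176/540 × $3,658.86 → $1,192.51
Total COGS = $3,154.14 + $1,192.51 = $4,346.65
Ending inventory (cost pool remaining) = $2,466.35
Check: goods available $6,813.00 = COGS $4,346.65 + ending $2,466.35

COGS = $4,346.65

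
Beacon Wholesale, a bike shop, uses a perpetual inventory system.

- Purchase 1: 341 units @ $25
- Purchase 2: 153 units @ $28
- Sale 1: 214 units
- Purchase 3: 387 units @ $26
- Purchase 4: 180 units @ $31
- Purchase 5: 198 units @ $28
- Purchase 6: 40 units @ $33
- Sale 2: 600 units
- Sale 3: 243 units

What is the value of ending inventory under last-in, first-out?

Ending inventory = $6,050

Sale 1 (214) [LIFO — newest first]: 153 @ $28 + 61 @ $25 = $5,809
Sale 2 (600) [LIFO — newest first]: 40 @ $33 + 198 @ $28 + 180 @ $31 + 182 @ $26 = $17,176
Sale 3 (243) [LIFO — newest first]: 205 @ $26 + 38 @ $25 = $6,280
Total COGS = $5,809 + $17,176 + $6,280 = $29,265
Ending inventory: 242 @ $25 = $6,050
Check: goods available $35,315 = COGS $29,265 + ending $6,050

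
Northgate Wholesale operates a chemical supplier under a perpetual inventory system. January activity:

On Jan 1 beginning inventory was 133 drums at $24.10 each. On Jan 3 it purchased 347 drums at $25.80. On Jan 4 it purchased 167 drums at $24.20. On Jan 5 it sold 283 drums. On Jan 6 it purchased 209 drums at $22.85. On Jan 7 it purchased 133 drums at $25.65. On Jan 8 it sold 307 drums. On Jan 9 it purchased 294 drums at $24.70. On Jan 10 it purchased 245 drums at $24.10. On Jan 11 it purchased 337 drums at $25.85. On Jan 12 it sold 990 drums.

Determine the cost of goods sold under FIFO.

Jan 5, 283 sold [FIFO — oldest first]: 133 @ $24.10 + 150 @ $25.80 = $7,075.30
Jan 8, 307 sold [FIFO — oldest first]: 197 @ $25.80 + 110 @ $24.20 = $7,744.60
Jan 12, 990 sold [FIFO — oldest first]: 57 @ $24.20 + 209 @ $22.85 + 133 @ $25.65 + 294 @ $24.70 + 245 @ $24.10 + 52 @ $25.85 = $24,077.00
Total COGS = $7,075.30 + $7,744.60 + $24,077.00 = $38,896.90
Ending inventory: 285 @ $25.85 = $7,367.25

COGS = $38,896.90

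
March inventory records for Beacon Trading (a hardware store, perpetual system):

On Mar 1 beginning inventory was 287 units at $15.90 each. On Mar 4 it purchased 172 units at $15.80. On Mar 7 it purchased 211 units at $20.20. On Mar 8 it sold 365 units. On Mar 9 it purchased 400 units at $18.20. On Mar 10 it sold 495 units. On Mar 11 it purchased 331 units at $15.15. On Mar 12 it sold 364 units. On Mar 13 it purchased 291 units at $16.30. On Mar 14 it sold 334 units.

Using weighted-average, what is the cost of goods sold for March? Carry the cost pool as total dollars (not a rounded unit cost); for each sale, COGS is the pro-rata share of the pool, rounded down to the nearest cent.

After Mar 1: 287 on hand, pool $4,563.30 (≈ $15.9000 each)
After Mar 4: 459 on hand, pool $7,280.90 (≈ $15.8625 each)
After Mar 7: 670 on hand, pool $11,543.10 (≈ $17.2285 each)
Mar 8, sell 365: 365/670 × $11,543.10 → $6,288.40
After Mar 9: 705 on hand, pool $12,534.70 (≈ $17.7797 each)
Mar 10, sell 495: 495/705 × $12,534.70 → $8,800.95
After Mar 11: 541 on hand, pool $8,748.40 (≈ $16.1708 each)
Mar 12, sell 364: 364/541 × $8,748.40 → $5,886.16
After Mar 13: 468 on hand, pool $7,605.54 (≈ $16.2512 each)
Mar 14, sell 334: 334/468 × $7,605.54 → $5,427.88
Total COGS = $6,288.40 + $8,800.95 + $5,886.16 + $5,427.88 = $26,403.39
Ending inventory (cost pool remaining) = $2,177.66

COGS = $26,403.39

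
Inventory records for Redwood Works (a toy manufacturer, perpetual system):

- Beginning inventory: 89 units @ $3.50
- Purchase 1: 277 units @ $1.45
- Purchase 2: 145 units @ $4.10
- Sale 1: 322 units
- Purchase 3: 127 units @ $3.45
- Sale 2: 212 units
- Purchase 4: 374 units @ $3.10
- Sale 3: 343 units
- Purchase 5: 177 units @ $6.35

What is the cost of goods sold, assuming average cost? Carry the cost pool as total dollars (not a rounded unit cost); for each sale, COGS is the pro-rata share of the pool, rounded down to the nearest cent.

COGS = $2,492.06

After Beginning: 89 on hand, pool $311.50 (≈ $3.5000 each)
After Purchase 1: 366 on hand, pool $713.15 (≈ $1.9485 each)
After Purchase 2: 511 on hand, pool $1,307.65 (≈ $2.5590 each)
Sale 1, sell 322: 322/511 × $1,307.65 → $823.99
After Purchase 3: 316 on hand, pool $921.81 (≈ $2.9171 each)
Sale 2, sell 212: 212/316 × $921.81 → $618.42
After Purchase 4: 478 on hand, pool $1,462.79 (≈ $3.0602 each)
Sale 3, sell 343: 343/478 × $1,462.79 → $1,049.65
After Purchase 5: 312 on hand, pool $1,537.09 (≈ $4.9266 each)
Total COGS = $823.99 + $618.42 + $1,049.65 = $2,492.06
Ending inventory (cost pool remaining) = $1,537.09
Check: goods available $4,029.15 = COGS $2,492.06 + ending $1,537.09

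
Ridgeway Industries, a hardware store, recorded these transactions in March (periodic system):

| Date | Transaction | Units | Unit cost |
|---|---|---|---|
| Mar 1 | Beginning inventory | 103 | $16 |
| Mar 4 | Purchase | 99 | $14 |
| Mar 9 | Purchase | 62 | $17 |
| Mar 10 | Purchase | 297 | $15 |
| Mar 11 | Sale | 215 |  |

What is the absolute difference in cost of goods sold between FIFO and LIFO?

$30

FIFO COGS: 103 @ $16 + 99 @ $14 + 13 @ $17 = $3,255
LIFO COGS: 215 @ $15 = $3,225
Difference = |$3,255 − $3,225| = $30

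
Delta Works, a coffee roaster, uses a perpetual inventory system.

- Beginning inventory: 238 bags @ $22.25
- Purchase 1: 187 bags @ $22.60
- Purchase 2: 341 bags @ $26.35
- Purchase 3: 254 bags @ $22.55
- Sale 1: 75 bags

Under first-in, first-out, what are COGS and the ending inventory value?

COGS = $1,668.75; ending inventory = $22,566.00

Sale 1 (75) [FIFO — oldest first]: 75 @ $22.25 = $1,668.75
Ending inventory: 163 @ $22.25 + 187 @ $22.60 + 341 @ $26.35 + 254 @ $22.55 = $22,566.00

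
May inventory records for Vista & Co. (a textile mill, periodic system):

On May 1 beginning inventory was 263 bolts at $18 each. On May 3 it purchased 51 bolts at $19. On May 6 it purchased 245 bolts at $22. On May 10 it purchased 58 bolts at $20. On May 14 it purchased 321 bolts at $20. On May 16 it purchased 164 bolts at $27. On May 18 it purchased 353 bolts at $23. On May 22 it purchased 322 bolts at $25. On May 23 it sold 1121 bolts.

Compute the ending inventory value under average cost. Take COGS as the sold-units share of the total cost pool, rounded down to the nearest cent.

May 23, sell 1121: 1121/1777 × $39,270.00 → $24,773.02
Ending inventory (cost pool remaining) = $14,496.98

Ending inventory = $14,496.98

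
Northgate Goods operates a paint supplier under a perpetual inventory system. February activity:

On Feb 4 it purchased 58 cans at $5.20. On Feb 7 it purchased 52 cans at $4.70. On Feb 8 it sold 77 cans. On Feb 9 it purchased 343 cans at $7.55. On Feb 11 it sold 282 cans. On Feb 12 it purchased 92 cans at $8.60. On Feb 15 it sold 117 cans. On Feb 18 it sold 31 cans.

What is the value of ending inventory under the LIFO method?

Ending inventory = $209.35

Feb 8, 77 sold [LIFO — newest first]: 52 @ $4.70 + 25 @ $5.20 = $374.40
Feb 11, 282 sold [LIFO — newest first]: 282 @ $7.55 = $2,129.10
Feb 15, 117 sold [LIFO — newest first]: 92 @ $8.60 + 25 @ $7.55 = $979.95
Feb 18, 31 sold [LIFO — newest first]: 31 @ $7.55 = $234.05
Total COGS = $374.40 + $2,129.10 + $979.95 + $234.05 = $3,717.50
Ending inventory: 33 @ $5.20 + 5 @ $7.55 = $209.35
Check: goods available $3,926.85 = COGS $3,717.50 + ending $209.35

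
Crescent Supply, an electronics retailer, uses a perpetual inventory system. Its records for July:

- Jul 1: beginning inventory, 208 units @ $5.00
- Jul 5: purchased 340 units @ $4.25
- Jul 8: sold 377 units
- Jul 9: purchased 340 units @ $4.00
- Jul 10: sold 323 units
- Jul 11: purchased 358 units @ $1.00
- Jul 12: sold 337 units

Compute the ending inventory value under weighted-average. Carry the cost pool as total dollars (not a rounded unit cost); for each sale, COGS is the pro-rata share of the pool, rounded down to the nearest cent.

Ending inventory = $437.77

After Jul 1: 208 on hand, pool $1,040.00 (≈ $5.0000 each)
After Jul 5: 548 on hand, pool $2,485.00 (≈ $4.5347 each)
Jul 8, sell 377: 377/548 × $2,485.00 → $1,709.57
After Jul 9: 511 on hand, pool $2,135.43 (≈ $4.1789 each)
Jul 10, sell 323: 323/511 × $2,135.43 → $1,349.79
After Jul 11: 546 on hand, pool $1,143.64 (≈ $2.0946 each)
Jul 12, sell 337: 337/546 × $1,143.64 → $705.87
Total COGS = $1,709.57 + $1,349.79 + $705.87 = $3,765.23
Ending inventory (cost pool remaining) = $437.77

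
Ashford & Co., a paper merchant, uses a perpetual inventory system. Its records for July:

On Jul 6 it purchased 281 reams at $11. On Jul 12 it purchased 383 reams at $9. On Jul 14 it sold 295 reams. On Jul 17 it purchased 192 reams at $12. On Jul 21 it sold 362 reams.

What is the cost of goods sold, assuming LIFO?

COGS = $6,653

Jul 14, 295 sold [LIFO — newest first]: 295 @ $9 = $2,655
Jul 21, 362 sold [LIFO — newest first]: 192 @ $12 + 88 @ $9 + 82 @ $11 = $3,998
Total COGS = $2,655 + $3,998 = $6,653
Ending inventory: 199 @ $11 = $2,189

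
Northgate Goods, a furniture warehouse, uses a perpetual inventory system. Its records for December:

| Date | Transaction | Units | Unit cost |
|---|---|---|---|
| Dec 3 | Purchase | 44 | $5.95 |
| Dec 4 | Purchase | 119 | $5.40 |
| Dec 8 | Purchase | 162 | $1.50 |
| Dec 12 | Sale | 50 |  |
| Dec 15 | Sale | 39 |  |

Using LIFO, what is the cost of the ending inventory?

Dec 12, 50 sold [LIFO — newest first]: 50 @ $1.50 = $75.00
Dec 15, 39 sold [LIFO — newest first]: 39 @ $1.50 = $58.50
Total COGS = $75.00 + $58.50 = $133.50
Ending inventory: 44 @ $5.95 + 119 @ $5.40 + 73 @ $1.50 = $1,013.90

Ending inventory = $1,013.90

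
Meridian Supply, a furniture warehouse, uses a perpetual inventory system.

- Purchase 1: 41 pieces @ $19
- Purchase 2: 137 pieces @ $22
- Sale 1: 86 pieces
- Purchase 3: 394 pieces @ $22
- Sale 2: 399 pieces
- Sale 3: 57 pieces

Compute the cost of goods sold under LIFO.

Sale 1 (86) [LIFO — newest first]: 86 @ $22 = $1,892
Sale 2 (399) [LIFO — newest first]: 394 @ $22 + 5 @ $22 = $8,778
Sale 3 (57) [LIFO — newest first]: 46 @ $22 + 11 @ $19 = $1,221
Total COGS = $1,892 + $8,778 + $1,221 = $11,891
Ending inventory: 30 @ $19 = $570

COGS = $11,891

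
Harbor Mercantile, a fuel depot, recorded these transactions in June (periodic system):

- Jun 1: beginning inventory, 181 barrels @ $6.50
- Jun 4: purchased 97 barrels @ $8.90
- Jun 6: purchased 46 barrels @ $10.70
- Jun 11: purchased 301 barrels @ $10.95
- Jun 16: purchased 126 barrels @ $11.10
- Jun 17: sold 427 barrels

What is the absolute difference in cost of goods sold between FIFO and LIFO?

$1,034.70

FIFO COGS: 181 @ $6.50 + 97 @ $8.90 + 46 @ $10.70 + 103 @ $10.95 = $3,659.85
LIFO COGS: 126 @ $11.10 + 301 @ $10.95 = $4,694.55
Difference = |$3,659.85 − $4,694.55| = $1,034.70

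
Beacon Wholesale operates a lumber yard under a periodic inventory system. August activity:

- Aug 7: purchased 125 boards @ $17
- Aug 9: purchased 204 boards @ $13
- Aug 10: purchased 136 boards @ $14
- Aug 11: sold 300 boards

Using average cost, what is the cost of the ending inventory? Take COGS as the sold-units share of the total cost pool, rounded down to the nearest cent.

Ending inventory = $2,370.68

Aug 11, sell 300: 300/465 × $6,681.00 → $4,310.32
Ending inventory (cost pool remaining) = $2,370.68
Check: goods available $6,681.00 = COGS $4,310.32 + ending $2,370.68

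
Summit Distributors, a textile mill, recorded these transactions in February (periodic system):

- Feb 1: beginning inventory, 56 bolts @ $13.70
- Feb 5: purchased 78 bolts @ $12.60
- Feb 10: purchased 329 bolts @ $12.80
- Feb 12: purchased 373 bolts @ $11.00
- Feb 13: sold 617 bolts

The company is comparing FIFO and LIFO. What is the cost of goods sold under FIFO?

FIFO COGS: 56 @ $13.70 + 78 @ $12.60 + 329 @ $12.80 + 154 @ $11.00 = $7,655.20
LIFO COGS: 373 @ $11.00 + 244 @ $12.80 = $7,226.20

COGS = $7,655.20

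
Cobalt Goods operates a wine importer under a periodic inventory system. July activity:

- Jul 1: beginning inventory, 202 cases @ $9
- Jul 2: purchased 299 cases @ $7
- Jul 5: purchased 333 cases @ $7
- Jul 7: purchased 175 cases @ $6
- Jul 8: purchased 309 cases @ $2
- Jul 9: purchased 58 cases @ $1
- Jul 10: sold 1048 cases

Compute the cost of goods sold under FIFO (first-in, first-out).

COGS = $7,370

Jul 10, 1048 sold [FIFO — oldest first]: 202 @ $9 + 299 @ $7 + 333 @ $7 + 175 @ $6 + 39 @ $2 = $7,370
Ending inventory: 270 @ $2 + 58 @ $1 = $598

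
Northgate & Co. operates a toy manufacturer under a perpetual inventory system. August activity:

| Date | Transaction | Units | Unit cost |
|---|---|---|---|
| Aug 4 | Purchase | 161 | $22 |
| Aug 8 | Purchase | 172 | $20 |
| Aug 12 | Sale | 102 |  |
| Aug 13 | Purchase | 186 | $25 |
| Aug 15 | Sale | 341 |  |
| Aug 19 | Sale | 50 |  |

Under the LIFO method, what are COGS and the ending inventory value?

COGS = $11,060; ending inventory = $572

Aug 12, 102 sold [LIFO — newest first]: 102 @ $20 = $2,040
Aug 15, 341 sold [LIFO — newest first]: 186 @ $25 + 70 @ $20 + 85 @ $22 = $7,920
Aug 19, 50 sold [LIFO — newest first]: 50 @ $22 = $1,100
Total COGS = $2,040 + $7,920 + $1,100 = $11,060
Ending inventory: 26 @ $22 = $572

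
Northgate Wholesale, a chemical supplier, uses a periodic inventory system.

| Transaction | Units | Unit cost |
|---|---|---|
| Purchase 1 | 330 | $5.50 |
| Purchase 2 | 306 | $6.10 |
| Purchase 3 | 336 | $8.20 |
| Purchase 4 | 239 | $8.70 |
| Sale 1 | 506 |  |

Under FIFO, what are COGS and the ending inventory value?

Sale 1 (506) [FIFO — oldest first]: 330 @ $5.50 + 176 @ $6.10 = $2,888.60
Ending inventory: 130 @ $6.10 + 336 @ $8.20 + 239 @ $8.70 = $5,627.50
Check: goods available $8,516.10 = COGS $2,888.60 + ending $5,627.50

COGS = $2,888.60; ending inventory = $5,627.50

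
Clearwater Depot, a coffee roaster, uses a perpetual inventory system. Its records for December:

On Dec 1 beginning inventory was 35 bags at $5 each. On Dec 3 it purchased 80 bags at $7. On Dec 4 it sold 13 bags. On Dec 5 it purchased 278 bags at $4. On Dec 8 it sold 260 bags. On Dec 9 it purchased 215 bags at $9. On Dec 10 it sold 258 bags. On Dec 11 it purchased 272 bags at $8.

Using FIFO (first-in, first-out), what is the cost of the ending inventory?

Dec 4, 13 sold [FIFO — oldest first]: 13 @ $5 = $65
Dec 8, 260 sold [FIFO — oldest first]: 22 @ $5 + 80 @ $7 + 158 @ $4 = $1,302
Dec 10, 258 sold [FIFO — oldest first]: 120 @ $4 + 138 @ $9 = $1,722
Total COGS = $65 + $1,302 + $1,722 = $3,089
Ending inventory: 77 @ $9 + 272 @ $8 = $2,869
Check: goods available $5,958 = COGS $3,089 + ending $2,869

Ending inventory = $2,869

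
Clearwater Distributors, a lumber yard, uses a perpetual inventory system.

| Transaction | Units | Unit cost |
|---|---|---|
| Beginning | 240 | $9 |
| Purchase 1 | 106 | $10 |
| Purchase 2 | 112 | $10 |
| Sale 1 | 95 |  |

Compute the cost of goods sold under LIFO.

Sale 1 (95) [LIFO — newest first]: 95 @ $10 = $950
Ending inventory: 240 @ $9 + 106 @ $10 + 17 @ $10 = $3,390
Check: goods available $4,340 = COGS $950 + ending $3,390

COGS = $950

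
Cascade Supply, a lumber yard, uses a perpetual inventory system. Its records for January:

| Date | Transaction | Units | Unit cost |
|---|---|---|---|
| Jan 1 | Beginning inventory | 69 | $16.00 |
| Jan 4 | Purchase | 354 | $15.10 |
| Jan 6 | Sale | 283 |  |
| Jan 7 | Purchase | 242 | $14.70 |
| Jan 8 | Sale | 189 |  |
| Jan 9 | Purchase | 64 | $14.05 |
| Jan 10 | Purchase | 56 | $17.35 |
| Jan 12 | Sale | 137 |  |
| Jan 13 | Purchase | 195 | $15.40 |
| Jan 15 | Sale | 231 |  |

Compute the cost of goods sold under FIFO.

COGS = $12,724.60

Jan 6, 283 sold [FIFO — oldest first]: 69 @ $16.00 + 214 @ $15.10 = $4,335.40
Jan 8, 189 sold [FIFO — oldest first]: 140 @ $15.10 + 49 @ $14.70 = $2,834.30
Jan 12, 137 sold [FIFO — oldest first]: 137 @ $14.70 = $2,013.90
Jan 15, 231 sold [FIFO — oldest first]: 56 @ $14.70 + 64 @ $14.05 + 56 @ $17.35 + 55 @ $15.40 = $3,541.00
Total COGS = $4,335.40 + $2,834.30 + $2,013.90 + $3,541.00 = $12,724.60
Ending inventory: 140 @ $15.40 = $2,156.00
Check: goods available $14,880.60 = COGS $12,724.60 + ending $2,156.00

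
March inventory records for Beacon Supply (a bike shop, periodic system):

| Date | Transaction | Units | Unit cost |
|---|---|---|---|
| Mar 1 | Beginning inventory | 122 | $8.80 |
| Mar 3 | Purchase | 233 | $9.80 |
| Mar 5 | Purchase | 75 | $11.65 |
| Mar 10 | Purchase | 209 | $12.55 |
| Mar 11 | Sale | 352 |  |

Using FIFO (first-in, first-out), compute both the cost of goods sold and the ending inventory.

Mar 11, 352 sold [FIFO — oldest first]: 122 @ $8.80 + 230 @ $9.80 = $3,327.60
Ending inventory: 3 @ $9.80 + 75 @ $11.65 + 209 @ $12.55 = $3,526.10
Check: goods available $6,853.70 = COGS $3,327.60 + ending $3,526.10

COGS = $3,327.60; ending inventory = $3,526.10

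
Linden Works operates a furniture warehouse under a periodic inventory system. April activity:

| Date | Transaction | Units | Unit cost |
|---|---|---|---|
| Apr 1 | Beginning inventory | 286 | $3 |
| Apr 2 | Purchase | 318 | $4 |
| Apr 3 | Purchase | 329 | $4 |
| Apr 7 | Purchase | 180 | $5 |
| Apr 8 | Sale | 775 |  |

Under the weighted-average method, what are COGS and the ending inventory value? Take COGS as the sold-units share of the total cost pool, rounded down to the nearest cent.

Apr 8, sell 775: 775/1113 × $4,346.00 → $3,026.19
Ending inventory (cost pool remaining) = $1,319.81

COGS = $3,026.19; ending inventory = $1,319.81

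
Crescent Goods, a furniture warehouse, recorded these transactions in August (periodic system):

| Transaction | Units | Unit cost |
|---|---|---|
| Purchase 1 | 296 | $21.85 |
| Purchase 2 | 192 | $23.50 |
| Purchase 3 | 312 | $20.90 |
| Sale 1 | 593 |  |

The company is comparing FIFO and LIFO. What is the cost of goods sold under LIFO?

FIFO COGS: 296 @ $21.85 + 192 @ $23.50 + 105 @ $20.90 = $13,174.10
LIFO COGS: 312 @ $20.90 + 192 @ $23.50 + 89 @ $21.85 = $12,977.45

COGS = $12,977.45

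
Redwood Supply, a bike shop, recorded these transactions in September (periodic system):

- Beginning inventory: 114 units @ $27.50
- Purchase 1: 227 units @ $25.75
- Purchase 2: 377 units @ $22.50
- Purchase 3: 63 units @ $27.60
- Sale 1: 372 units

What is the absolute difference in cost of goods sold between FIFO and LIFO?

FIFO COGS: 114 @ $27.50 + 227 @ $25.75 + 31 @ $22.50 = $9,677.75
LIFO COGS: 63 @ $27.60 + 309 @ $22.50 = $8,691.30
Difference = |$9,677.75 − $8,691.30| = $986.45

$986.45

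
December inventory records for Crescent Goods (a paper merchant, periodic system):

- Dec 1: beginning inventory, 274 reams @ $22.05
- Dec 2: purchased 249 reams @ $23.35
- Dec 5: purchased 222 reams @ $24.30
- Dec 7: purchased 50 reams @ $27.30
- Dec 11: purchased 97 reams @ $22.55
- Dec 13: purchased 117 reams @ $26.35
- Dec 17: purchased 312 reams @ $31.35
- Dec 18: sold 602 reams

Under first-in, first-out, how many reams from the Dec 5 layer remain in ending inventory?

143

Dec 18, 602 sold [FIFO — oldest first]: 274 @ $22.05 + 249 @ $23.35 + 79 @ $24.30 = $13,775.55
Ending inventory: 143 @ $24.30 + 50 @ $27.30 + 97 @ $22.55 + 117 @ $26.35 + 312 @ $31.35 = $19,891.40
Check: goods available $33,666.95 = COGS $13,775.55 + ending $19,891.40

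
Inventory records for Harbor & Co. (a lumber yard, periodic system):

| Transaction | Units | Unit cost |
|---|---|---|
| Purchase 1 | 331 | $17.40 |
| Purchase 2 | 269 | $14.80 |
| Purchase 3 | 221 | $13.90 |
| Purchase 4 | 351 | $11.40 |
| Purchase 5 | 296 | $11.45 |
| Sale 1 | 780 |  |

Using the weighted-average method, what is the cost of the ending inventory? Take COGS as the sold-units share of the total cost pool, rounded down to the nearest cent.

Ending inventory = $9,468.49

Sale 1, sell 780: 780/1468 × $20,203.10 → $10,734.61
Ending inventory (cost pool remaining) = $9,468.49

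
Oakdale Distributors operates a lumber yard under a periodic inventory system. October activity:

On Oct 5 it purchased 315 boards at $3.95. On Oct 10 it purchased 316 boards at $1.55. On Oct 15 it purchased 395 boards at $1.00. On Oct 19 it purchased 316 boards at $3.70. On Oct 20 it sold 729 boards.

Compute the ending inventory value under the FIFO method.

Oct 20, 729 sold [FIFO — oldest first]: 315 @ $3.95 + 316 @ $1.55 + 98 @ $1.00 = $1,832.05
Ending inventory: 297 @ $1.00 + 316 @ $3.70 = $1,466.20

Ending inventory = $1,466.20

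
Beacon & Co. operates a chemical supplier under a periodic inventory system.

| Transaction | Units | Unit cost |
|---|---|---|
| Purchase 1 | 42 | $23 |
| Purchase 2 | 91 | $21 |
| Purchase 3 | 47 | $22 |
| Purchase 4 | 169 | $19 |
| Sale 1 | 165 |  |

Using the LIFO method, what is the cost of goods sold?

COGS = $3,135

Sale 1 (165) [LIFO — newest first]: 165 @ $19 = $3,135
Ending inventory: 42 @ $23 + 91 @ $21 + 47 @ $22 + 4 @ $19 = $3,987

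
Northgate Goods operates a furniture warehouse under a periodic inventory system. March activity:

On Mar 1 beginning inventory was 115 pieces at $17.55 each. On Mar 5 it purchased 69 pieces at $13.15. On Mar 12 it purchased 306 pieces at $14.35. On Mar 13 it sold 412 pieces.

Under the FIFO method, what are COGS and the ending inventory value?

COGS = $6,197.40; ending inventory = $1,119.30

Mar 13, 412 sold [FIFO — oldest first]: 115 @ $17.55 + 69 @ $13.15 + 228 @ $14.35 = $6,197.40
Ending inventory: 78 @ $14.35 = $1,119.30
Check: goods available $7,316.70 = COGS $6,197.40 + ending $1,119.30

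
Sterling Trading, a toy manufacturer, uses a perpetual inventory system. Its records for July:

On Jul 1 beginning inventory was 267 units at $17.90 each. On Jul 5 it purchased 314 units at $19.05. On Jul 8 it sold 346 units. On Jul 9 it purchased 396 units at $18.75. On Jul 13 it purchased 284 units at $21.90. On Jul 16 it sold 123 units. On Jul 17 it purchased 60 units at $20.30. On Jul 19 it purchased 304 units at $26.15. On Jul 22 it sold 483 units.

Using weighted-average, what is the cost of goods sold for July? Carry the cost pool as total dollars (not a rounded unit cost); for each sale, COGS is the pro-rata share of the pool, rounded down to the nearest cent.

COGS = $19,166.88

After Jul 1: 267 on hand, pool $4,779.30 (≈ $17.9000 each)
After Jul 5: 581 on hand, pool $10,761.00 (≈ $18.5215 each)
Jul 8, sell 346: 346/581 × $10,761.00 → $6,408.44
After Jul 9: 631 on hand, pool $11,777.56 (≈ $18.6649 each)
After Jul 13: 915 on hand, pool $17,997.16 (≈ $19.6690 each)
Jul 16, sell 123: 123/915 × $17,997.16 → $2,419.29
After Jul 17: 852 on hand, pool $16,795.87 (≈ $19.7135 each)
After Jul 19: 1156 on hand, pool $24,745.47 (≈ $21.4061 each)
Jul 22, sell 483: 483/1156 × $24,745.47 → $10,339.15
Total COGS = $6,408.44 + $2,419.29 + $10,339.15 = $19,166.88
Ending inventory (cost pool remaining) = $14,406.32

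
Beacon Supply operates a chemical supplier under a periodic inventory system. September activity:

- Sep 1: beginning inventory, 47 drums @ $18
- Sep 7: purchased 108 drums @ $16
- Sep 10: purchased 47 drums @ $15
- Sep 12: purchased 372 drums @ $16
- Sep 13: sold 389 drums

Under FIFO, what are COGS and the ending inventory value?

COGS = $6,271; ending inventory = $2,960

Sep 13, 389 sold [FIFO — oldest first]: 47 @ $18 + 108 @ $16 + 47 @ $15 + 187 @ $16 = $6,271
Ending inventory: 185 @ $16 = $2,960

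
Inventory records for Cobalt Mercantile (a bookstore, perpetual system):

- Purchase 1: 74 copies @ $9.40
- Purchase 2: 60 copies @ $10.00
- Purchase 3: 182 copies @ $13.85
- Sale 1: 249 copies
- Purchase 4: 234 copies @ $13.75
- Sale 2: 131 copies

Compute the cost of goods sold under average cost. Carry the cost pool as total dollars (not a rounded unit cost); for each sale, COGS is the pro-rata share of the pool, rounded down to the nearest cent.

COGS = $4,759.60

After Purchase 1: 74 on hand, pool $695.60 (≈ $9.4000 each)
After Purchase 2: 134 on hand, pool $1,295.60 (≈ $9.6687 each)
After Purchase 3: 316 on hand, pool $3,816.30 (≈ $12.0769 each)
Sale 1, sell 249: 249/316 × $3,816.30 → $3,007.14
After Purchase 4: 301 on hand, pool $4,026.66 (≈ $13.3776 each)
Sale 2, sell 131: 131/301 × $4,026.66 → $1,752.46
Total COGS = $3,007.14 + $1,752.46 = $4,759.60
Ending inventory (cost pool remaining) = $2,274.20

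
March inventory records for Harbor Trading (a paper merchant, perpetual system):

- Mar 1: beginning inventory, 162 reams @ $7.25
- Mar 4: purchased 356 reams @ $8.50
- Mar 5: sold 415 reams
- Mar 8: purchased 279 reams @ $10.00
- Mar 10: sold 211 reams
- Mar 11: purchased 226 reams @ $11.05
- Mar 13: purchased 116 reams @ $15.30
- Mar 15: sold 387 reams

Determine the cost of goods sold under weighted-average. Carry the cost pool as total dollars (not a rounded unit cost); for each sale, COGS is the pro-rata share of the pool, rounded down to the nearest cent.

COGS = $9,814.72

After Mar 1: 162 on hand, pool $1,174.50 (≈ $7.2500 each)
After Mar 4: 518 on hand, pool $4,200.50 (≈ $8.1091 each)
Mar 5, sell 415: 415/518 × $4,200.50 → $3,365.26
After Mar 8: 382 on hand, pool $3,625.24 (≈ $9.4902 each)
Mar 10, sell 211: 211/382 × $3,625.24 → $2,002.42
After Mar 11: 397 on hand, pool $4,120.12 (≈ $10.3781 each)
After Mar 13: 513 on hand, pool $5,894.92 (≈ $11.4911 each)
Mar 15, sell 387: 387/513 × $5,894.92 → $4,447.04
Total COGS = $3,365.26 + $2,002.42 + $4,447.04 = $9,814.72
Ending inventory (cost pool remaining) = $1,447.88
Check: goods available $11,262.60 = COGS $9,814.72 + ending $1,447.88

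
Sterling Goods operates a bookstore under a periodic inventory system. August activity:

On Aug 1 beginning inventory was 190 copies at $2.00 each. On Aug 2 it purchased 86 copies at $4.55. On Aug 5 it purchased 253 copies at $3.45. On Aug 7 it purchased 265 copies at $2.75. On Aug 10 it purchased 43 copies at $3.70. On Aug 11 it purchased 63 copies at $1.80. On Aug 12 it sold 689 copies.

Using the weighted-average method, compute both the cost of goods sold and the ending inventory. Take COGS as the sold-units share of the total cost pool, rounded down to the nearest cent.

Aug 12, sell 689: 689/900 × $2,645.40 → $2,025.20
Ending inventory (cost pool remaining) = $620.20
Check: goods available $2,645.40 = COGS $2,025.20 + ending $620.20

COGS = $2,025.20; ending inventory = $620.20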